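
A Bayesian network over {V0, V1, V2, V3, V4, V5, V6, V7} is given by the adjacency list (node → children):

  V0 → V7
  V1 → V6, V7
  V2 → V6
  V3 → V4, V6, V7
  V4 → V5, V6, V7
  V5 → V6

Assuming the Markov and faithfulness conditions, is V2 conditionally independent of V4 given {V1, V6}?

We examine all 6 paths between V2 and V4:
  1. V2 → V6 ← V3 → V7 ← V4 — V6:collider[open]; V3:fork[open]; V7:collider[blocks] ⇒ blocked
  2. V2 → V6 ← V3 → V4 — V6:collider[open]; V3:fork[open] ⇒ active
  3. V2 → V6 ← V1 → V7 ← V3 → V4 — V6:collider[open]; V1:fork[blocks]; V7:collider[blocks]; V3:fork[open] ⇒ blocked
  4. V2 → V6 ← V1 → V7 ← V4 — V6:collider[open]; V1:fork[blocks]; V7:collider[blocks] ⇒ blocked
  5. V2 → V6 ← V4 — V6:collider[open] ⇒ active
  6. V2 → V6 ← V5 ← V4 — V6:collider[open]; V5:chain[open] ⇒ active
At least one path is unblocked, so d-separation fails.

No — V2 and V4 are not d-separated given {V1, V6}.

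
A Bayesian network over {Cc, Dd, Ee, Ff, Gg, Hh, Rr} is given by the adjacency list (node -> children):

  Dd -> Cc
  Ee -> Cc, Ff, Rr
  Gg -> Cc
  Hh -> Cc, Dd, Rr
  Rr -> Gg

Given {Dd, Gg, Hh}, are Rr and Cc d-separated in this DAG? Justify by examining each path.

4 paths connect Rr and Cc; each must be blocked for d-separation to hold:
Path 1: Rr → Gg → Cc
  Gg is a chain here and Gg is conditioned on, so the path is blocked at Gg.
Path 2: Rr ← Ee → Cc
  Ee is a fork and Ee is not conditioned on — no node blocks this path, so it is active.
Path 3: Rr ← Hh → Dd → Cc
  Hh is a fork here and Hh is conditioned on, so the path is blocked at Hh.
Path 4: Rr ← Hh → Cc
  Hh is a fork here and Hh is conditioned on, so the path is blocked at Hh.
At least one path is unblocked, so d-separation fails.

No — Rr and Cc are not d-separated given {Dd, Gg, Hh}.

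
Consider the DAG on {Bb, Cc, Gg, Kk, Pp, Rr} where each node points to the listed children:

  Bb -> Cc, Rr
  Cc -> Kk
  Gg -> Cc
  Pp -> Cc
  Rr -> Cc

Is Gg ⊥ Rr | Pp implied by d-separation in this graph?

There are 2 undirected paths between Gg and Rr; checking each against the conditioning set {Pp}:
Path 1: Gg → Cc ← Bb → Rr
  Cc is a collider here and neither Cc nor any of its descendants is conditioned on, so the collider stays closed — the path is blocked at Cc.
Path 2: Gg → Cc ← Rr
  Cc is a collider here and neither Cc nor any of its descendants is conditioned on, so the collider stays closed — the path is blocked at Cc.
Since every path is blocked, d-separation holds.

Yes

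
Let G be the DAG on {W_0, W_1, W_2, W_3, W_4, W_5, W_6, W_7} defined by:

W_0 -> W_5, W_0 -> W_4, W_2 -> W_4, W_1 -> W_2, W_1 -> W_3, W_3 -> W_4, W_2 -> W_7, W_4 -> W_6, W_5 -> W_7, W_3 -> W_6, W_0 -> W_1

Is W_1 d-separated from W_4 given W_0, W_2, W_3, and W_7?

Yes

Enumerating the 6 paths from W_1 to W_4 and testing each for blocking by {W_0, W_2, W_3, W_7}:
Path 1: W_1 → W_2 → W_7 ← W_5 ← W_0 → W_4
  W_2 is a chain here and W_2 is conditioned on, so the path is blocked at W_2.
Path 2: W_1 → W_2 → W_4
  W_2 is a chain here and W_2 is conditioned on, so the path is blocked at W_2.
Path 3: W_1 → W_3 → W_4
  W_3 is a chain here and W_3 is conditioned on, so the path is blocked at W_3.
Path 4: W_1 → W_3 → W_6 ← W_4
  W_3 is a chain here and W_3 is conditioned on, so the path is blocked at W_3.
Path 5: W_1 ← W_0 → W_5 → W_7 ← W_2 → W_4
  W_0 is a fork here and W_0 is conditioned on, so the path is blocked at W_0.
Path 6: W_1 ← W_0 → W_4
  W_0 is a fork here and W_0 is conditioned on, so the path is blocked at W_0.
Every path is blocked, so W_1 and W_4 are d-separated given {W_0, W_2, W_3, W_7}.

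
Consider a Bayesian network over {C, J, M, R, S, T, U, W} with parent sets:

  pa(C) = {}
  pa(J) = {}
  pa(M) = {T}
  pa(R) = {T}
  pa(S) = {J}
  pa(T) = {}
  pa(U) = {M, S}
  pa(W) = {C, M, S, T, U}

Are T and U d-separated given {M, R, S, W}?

No

There are 6 undirected paths between T and U; checking each against the conditioning set {M, R, S, W}:
  1. T → M → U — M:chain[blocks] ⇒ blocked
  2. T → M → W ← U — M:chain[blocks]; W:collider[open] ⇒ blocked
  3. T → M → W ← S → U — M:chain[blocks]; W:collider[open]; S:fork[blocks] ⇒ blocked
  4. T → W ← M → U — W:collider[open]; M:fork[blocks] ⇒ blocked
  5. T → W ← U — W:collider[open] ⇒ active
  6. T → W ← S → U — W:collider[open]; S:fork[blocks] ⇒ blocked
Since the path T → W ← U is active, T and U are not d-separated given {M, R, S, W}.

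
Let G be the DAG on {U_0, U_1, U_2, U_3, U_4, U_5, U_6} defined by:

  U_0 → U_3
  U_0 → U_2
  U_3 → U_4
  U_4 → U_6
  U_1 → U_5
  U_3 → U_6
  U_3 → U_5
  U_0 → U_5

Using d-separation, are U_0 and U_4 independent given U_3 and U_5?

Yes

4 paths connect U_0 and U_4; each must be blocked for d-separation to hold:
Path 1: U_0 → U_5 ← U_3 → U_4
  U_3 is a fork here and U_3 is conditioned on, so the path is blocked at U_3.
Path 2: U_0 → U_5 ← U_3 → U_6 ← U_4
  U_3 is a fork here and U_3 is conditioned on, so the path is blocked at U_3.
Path 3: U_0 → U_3 → U_4
  U_3 is a chain here and U_3 is conditioned on, so the path is blocked at U_3.
Path 4: U_0 → U_3 → U_6 ← U_4
  U_3 is a chain here and U_3 is conditioned on, so the path is blocked at U_3.
Since every path is blocked, d-separation holds.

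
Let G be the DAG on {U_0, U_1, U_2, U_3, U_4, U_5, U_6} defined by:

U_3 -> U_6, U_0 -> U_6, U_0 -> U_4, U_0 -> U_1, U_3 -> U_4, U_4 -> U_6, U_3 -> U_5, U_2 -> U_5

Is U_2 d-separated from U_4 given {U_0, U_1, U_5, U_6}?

Enumerating the 3 paths from U_2 to U_4 and testing each for blocking by {U_0, U_1, U_5, U_6}:
Path 1: U_2 → U_5 ← U_3 → U_6 ← U_4
  U_5 is a collider and U_5 is conditioned on, which opens it; U_3 is a fork and U_3 is not conditioned on; U_6 is a collider and U_6 is conditioned on, which opens it — no node blocks this path, so it is active.
Path 2: U_2 → U_5 ← U_3 → U_6 ← U_0 → U_4
  U_0 is a fork here and U_0 is conditioned on, so the path is blocked at U_0.
Path 3: U_2 → U_5 ← U_3 → U_4
  U_5 is a collider and U_5 is conditioned on, which opens it; U_3 is a fork and U_3 is not conditioned on — no node blocks this path, so it is active.
Because an active path exists, U_2 and U_4 are not d-separated.

No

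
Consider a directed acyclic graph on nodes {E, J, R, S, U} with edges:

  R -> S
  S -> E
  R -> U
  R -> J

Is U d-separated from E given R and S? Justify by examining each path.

Only one path connects U and E:
  1. U ← R → S → E — R:fork[blocks]; S:chain[blocks] ⇒ blocked
Since every path is blocked, d-separation holds.

Yes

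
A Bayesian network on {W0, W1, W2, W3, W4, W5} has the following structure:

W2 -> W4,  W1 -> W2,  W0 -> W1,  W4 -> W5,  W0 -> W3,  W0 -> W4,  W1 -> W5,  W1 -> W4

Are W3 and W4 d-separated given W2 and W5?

No — W3 and W4 are not d-separated given {W2, W5}.

There are 4 undirected paths between W3 and W4; checking each against the conditioning set {W2, W5}:
Path 1: W3 ← W0 → W1 → W5 ← W4
  W0 is a fork and W0 is not conditioned on; W1 is a chain and W1 is not conditioned on; W5 is a collider and W5 is conditioned on, which opens it — no node blocks this path, so it is active.
Path 2: W3 ← W0 → W1 → W2 → W4
  W2 is a chain here and W2 is conditioned on, so the path is blocked at W2.
Path 3: W3 ← W0 → W1 → W4
  W0 is a fork and W0 is not conditioned on; W1 is a chain and W1 is not conditioned on — no node blocks this path, so it is active.
Path 4: W3 ← W0 → W4
  W0 is a fork and W0 is not conditioned on — no node blocks this path, so it is active.
Since the path W3 ← W0 → W1 → W5 ← W4 is active, W3 and W4 are not d-separated given {W2, W5}.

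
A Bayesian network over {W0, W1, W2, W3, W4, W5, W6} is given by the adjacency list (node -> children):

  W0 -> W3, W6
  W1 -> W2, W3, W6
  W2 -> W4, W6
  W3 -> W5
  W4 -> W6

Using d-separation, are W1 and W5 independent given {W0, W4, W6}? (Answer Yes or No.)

There are 4 undirected paths between W1 and W5; checking each against the conditioning set {W0, W4, W6}:
Path 1: W1 → W6 ← W0 → W3 → W5
  W0 is a fork here and W0 is conditioned on, so the path is blocked at W0.
Path 2: W1 → W3 → W5
  W3 is a chain and W3 is not conditioned on — no node blocks this path, so it is active.
Path 3: W1 → W2 → W6 ← W0 → W3 → W5
  W0 is a fork here and W0 is conditioned on, so the path is blocked at W0.
Path 4: W1 → W2 → W4 → W6 ← W0 → W3 → W5
  W4 is a chain here and W4 is conditioned on, so the path is blocked at W4.
At least one path is unblocked, so d-separation fails.

No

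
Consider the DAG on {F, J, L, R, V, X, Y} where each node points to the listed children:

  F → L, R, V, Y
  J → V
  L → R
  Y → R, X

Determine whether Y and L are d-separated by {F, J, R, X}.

No

4 paths connect Y and L; each must be blocked for d-separation to hold:
Path 1: Y ← F → R ← L
  F is a fork here and F is conditioned on, so the path is blocked at F.
Path 2: Y ← F → L
  F is a fork here and F is conditioned on, so the path is blocked at F.
Path 3: Y → R ← F → L
  F is a fork here and F is conditioned on, so the path is blocked at F.
Path 4: Y → R ← L
  R is a collider and R is conditioned on, which opens it — no node blocks this path, so it is active.
Because an active path exists, Y and L are not d-separated.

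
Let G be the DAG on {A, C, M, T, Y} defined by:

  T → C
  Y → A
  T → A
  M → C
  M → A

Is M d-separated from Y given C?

There are 2 undirected paths between M and Y; checking each against the conditioning set {C}:
Path 1: M → C ← T → A ← Y
  A is a collider here and neither A nor any of its descendants is conditioned on, so the collider stays closed — the path is blocked at A.
Path 2: M → A ← Y
  A is a collider here and neither A nor any of its descendants is conditioned on, so the collider stays closed — the path is blocked at A.
Every path is blocked, so M and Y are d-separated given {C}.

Yes — M and Y are d-separated given {C}.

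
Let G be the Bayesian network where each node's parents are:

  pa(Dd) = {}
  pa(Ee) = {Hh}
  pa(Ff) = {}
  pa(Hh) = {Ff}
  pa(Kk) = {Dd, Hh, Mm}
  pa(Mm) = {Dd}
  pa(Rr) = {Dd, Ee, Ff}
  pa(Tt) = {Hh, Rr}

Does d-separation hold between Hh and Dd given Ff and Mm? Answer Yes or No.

Yes — Hh and Dd are d-separated given {Ff, Mm}.

Enumerating the 5 paths from Hh to Dd and testing each for blocking by {Ff, Mm}:
  1. Hh → Tt ← Rr ← Dd — Tt:collider[blocks]; Rr:chain[open] ⇒ blocked
  2. Hh → Ee → Rr ← Dd — Ee:chain[open]; Rr:collider[blocks] ⇒ blocked
  3. Hh ← Ff → Rr ← Dd — Ff:fork[blocks]; Rr:collider[blocks] ⇒ blocked
  4. Hh → Kk ← Dd — Kk:collider[blocks] ⇒ blocked
  5. Hh → Kk ← Mm ← Dd — Kk:collider[blocks]; Mm:chain[blocks] ⇒ blocked
Every path is blocked, so Hh and Dd are d-separated given {Ff, Mm}.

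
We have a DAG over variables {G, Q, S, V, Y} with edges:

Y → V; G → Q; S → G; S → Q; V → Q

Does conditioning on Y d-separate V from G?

Yes

2 paths connect V and G; each must be blocked for d-separation to hold:
Path 1: V → Q ← G
  Q is a collider here and neither Q nor any of its descendants is conditioned on, so the collider stays closed — the path is blocked at Q.
Path 2: V → Q ← S → G
  Q is a collider here and neither Q nor any of its descendants is conditioned on, so the collider stays closed — the path is blocked at Q.
Every path is blocked, so V and G are d-separated given {Y}.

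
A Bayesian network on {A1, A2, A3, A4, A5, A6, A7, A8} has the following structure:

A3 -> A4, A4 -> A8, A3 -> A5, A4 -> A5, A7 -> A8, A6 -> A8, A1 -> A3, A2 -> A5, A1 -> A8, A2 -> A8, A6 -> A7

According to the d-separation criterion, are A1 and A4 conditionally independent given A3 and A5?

6 paths connect A1 and A4; each must be blocked for d-separation to hold:
Path 1: A1 → A8 ← A4
  A8 is a collider here and neither A8 nor any of its descendants is conditioned on, so the collider stays closed — the path is blocked at A8.
Path 2: A1 → A8 ← A2 → A5 ← A4
  A8 is a collider here and neither A8 nor any of its descendants is conditioned on, so the collider stays closed — the path is blocked at A8.
Path 3: A1 → A8 ← A2 → A5 ← A3 → A4
  A8 is a collider here and neither A8 nor any of its descendants is conditioned on, so the collider stays closed — the path is blocked at A8.
Path 4: A1 → A3 → A4
  A3 is a chain here and A3 is conditioned on, so the path is blocked at A3.
Path 5: A1 → A3 → A5 ← A4
  A3 is a chain here and A3 is conditioned on, so the path is blocked at A3.
Path 6: A1 → A3 → A5 ← A2 → A8 ← A4
  A3 is a chain here and A3 is conditioned on, so the path is blocked at A3.
Since every path is blocked, d-separation holds.

Yes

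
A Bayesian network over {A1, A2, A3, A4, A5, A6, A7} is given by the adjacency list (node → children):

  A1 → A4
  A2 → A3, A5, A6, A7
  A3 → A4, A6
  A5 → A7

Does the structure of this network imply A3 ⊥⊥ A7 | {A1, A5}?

There are 4 undirected paths between A3 and A7; checking each against the conditioning set {A1, A5}:
  1. A3 ← A2 → A7 — A2:fork[open] ⇒ active
  2. A3 ← A2 → A5 → A7 — A2:fork[open]; A5:chain[blocks] ⇒ blocked
  3. A3 → A6 ← A2 → A7 — A6:collider[blocks]; A2:fork[open] ⇒ blocked
  4. A3 → A6 ← A2 → A5 → A7 — A6:collider[blocks]; A2:fork[open]; A5:chain[blocks] ⇒ blocked
Because an active path exists, A3 and A7 are not d-separated.

No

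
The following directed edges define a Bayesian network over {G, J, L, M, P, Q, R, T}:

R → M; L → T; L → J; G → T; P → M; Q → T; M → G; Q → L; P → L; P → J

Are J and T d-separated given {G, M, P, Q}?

No

6 paths connect J and T; each must be blocked for d-separation to hold:
  1. J ← L → T — L:fork[open] ⇒ active
  2. J ← L ← P → M → G → T — L:chain[open]; P:fork[blocks]; M:chain[blocks]; G:chain[blocks] ⇒ blocked
  3. J ← L ← Q → T — L:chain[open]; Q:fork[blocks] ⇒ blocked
  4. J ← P → M → G → T — P:fork[blocks]; M:chain[blocks]; G:chain[blocks] ⇒ blocked
  5. J ← P → L → T — P:fork[blocks]; L:chain[open] ⇒ blocked
  6. J ← P → L ← Q → T — P:fork[blocks]; L:collider[blocks]; Q:fork[blocks] ⇒ blocked
Because an active path exists, J and T are not d-separated.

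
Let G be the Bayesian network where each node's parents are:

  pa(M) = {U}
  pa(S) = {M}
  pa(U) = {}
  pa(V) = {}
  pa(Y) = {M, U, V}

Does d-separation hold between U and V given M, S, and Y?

We examine all 2 paths between U and V:
Path 1: U → M → Y ← V
  M is a chain here and M is conditioned on, so the path is blocked at M.
Path 2: U → Y ← V
  Y is a collider and Y is conditioned on, which opens it — no node blocks this path, so it is active.
Because an active path exists, U and V are not d-separated.

No — U and V are not d-separated given {M, S, Y}.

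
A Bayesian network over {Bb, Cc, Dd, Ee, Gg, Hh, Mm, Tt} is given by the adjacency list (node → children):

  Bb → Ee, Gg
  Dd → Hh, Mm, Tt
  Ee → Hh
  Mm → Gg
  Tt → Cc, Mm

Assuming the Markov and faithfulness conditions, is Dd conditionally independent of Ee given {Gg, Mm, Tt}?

Yes — Dd and Ee are d-separated given {Gg, Mm, Tt}.

There are 3 undirected paths between Dd and Ee; checking each against the conditioning set {Gg, Mm, Tt}:
Path 1: Dd → Mm → Gg ← Bb → Ee
  Mm is a chain here and Mm is conditioned on, so the path is blocked at Mm.
Path 2: Dd → Tt → Mm → Gg ← Bb → Ee
  Tt is a chain here and Tt is conditioned on, so the path is blocked at Tt.
Path 3: Dd → Hh ← Ee
  Hh is a collider here and neither Hh nor any of its descendants is conditioned on, so the collider stays closed — the path is blocked at Hh.
Since every path is blocked, d-separation holds.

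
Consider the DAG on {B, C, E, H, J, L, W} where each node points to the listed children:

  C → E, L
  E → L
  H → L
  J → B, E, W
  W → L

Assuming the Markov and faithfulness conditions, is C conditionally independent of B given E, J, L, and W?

We examine all 4 paths between C and B:
  1. C → E ← J → B — E:collider[open]; J:fork[blocks] ⇒ blocked
  2. C → E → L ← W ← J → B — E:chain[blocks]; L:collider[open]; W:chain[blocks]; J:fork[blocks] ⇒ blocked
  3. C → L ← E ← J → B — L:collider[open]; E:chain[blocks]; J:fork[blocks] ⇒ blocked
  4. C → L ← W ← J → B — L:collider[open]; W:chain[blocks]; J:fork[blocks] ⇒ blocked
Since every path is blocked, d-separation holds.

Yes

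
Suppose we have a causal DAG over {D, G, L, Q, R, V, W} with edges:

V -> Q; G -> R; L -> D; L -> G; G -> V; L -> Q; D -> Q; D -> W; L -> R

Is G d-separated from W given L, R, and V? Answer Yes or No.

Yes — G and W are d-separated given {L, R, V}.

6 paths connect G and W; each must be blocked for d-separation to hold:
Path 1: G ← L → D → W
  L is a fork here and L is conditioned on, so the path is blocked at L.
Path 2: G ← L → Q ← D → W
  L is a fork here and L is conditioned on, so the path is blocked at L.
Path 3: G → V → Q ← L → D → W
  V is a chain here and V is conditioned on, so the path is blocked at V.
Path 4: G → V → Q ← D → W
  V is a chain here and V is conditioned on, so the path is blocked at V.
Path 5: G → R ← L → D → W
  L is a fork here and L is conditioned on, so the path is blocked at L.
Path 6: G → R ← L → Q ← D → W
  L is a fork here and L is conditioned on, so the path is blocked at L.
Every path is blocked, so G and W are d-separated given {L, R, V}.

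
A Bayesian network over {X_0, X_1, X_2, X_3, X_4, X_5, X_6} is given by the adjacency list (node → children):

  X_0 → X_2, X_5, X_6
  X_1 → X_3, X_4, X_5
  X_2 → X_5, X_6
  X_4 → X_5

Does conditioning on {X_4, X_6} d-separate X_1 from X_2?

Yes

Enumerating the 6 paths from X_1 to X_2 and testing each for blocking by {X_4, X_6}:
Path 1: X_1 → X_5 ← X_2
  X_5 is a collider here and neither X_5 nor any of its descendants is conditioned on, so the collider stays closed — the path is blocked at X_5.
Path 2: X_1 → X_5 ← X_0 → X_2
  X_5 is a collider here and neither X_5 nor any of its descendants is conditioned on, so the collider stays closed — the path is blocked at X_5.
Path 3: X_1 → X_5 ← X_0 → X_6 ← X_2
  X_5 is a collider here and neither X_5 nor any of its descendants is conditioned on, so the collider stays closed — the path is blocked at X_5.
Path 4: X_1 → X_4 → X_5 ← X_2
  X_4 is a chain here and X_4 is conditioned on, so the path is blocked at X_4.
Path 5: X_1 → X_4 → X_5 ← X_0 → X_2
  X_4 is a chain here and X_4 is conditioned on, so the path is blocked at X_4.
Path 6: X_1 → X_4 → X_5 ← X_0 → X_6 ← X_2
  X_4 is a chain here and X_4 is conditioned on, so the path is blocked at X_4.
Every path is blocked, so X_1 and X_2 are d-separated given {X_4, X_6}.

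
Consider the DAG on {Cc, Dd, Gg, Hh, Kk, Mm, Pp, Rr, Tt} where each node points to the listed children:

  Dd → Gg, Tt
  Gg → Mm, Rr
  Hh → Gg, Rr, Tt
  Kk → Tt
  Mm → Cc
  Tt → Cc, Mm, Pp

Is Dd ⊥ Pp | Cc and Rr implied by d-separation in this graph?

No

5 paths connect Dd and Pp; each must be blocked for d-separation to hold:
Path 1: Dd → Gg → Mm → Cc ← Tt → Pp
  Gg is a chain and Gg is not conditioned on; Mm is a chain and Mm is not conditioned on; Cc is a collider and Cc is conditioned on, which opens it; Tt is a fork and Tt is not conditioned on — no node blocks this path, so it is active.
Path 2: Dd → Gg → Mm ← Tt → Pp
  Gg is a chain and Gg is not conditioned on; Mm is a collider and its descendant Cc is conditioned on, which opens it; Tt is a fork and Tt is not conditioned on — no node blocks this path, so it is active.
Path 3: Dd → Gg ← Hh → Tt → Pp
  Gg is a collider and its descendant Cc is conditioned on, which opens it; Hh is a fork and Hh is not conditioned on; Tt is a chain and Tt is not conditioned on — no node blocks this path, so it is active.
Path 4: Dd → Gg → Rr ← Hh → Tt → Pp
  Gg is a chain and Gg is not conditioned on; Rr is a collider and Rr is conditioned on, which opens it; Hh is a fork and Hh is not conditioned on; Tt is a chain and Tt is not conditioned on — no node blocks this path, so it is active.
Path 5: Dd → Tt → Pp
  Tt is a chain and Tt is not conditioned on — no node blocks this path, so it is active.
Since the path Dd → Gg → Mm → Cc ← Tt → Pp is active, Dd and Pp are not d-separated given {Cc, Rr}.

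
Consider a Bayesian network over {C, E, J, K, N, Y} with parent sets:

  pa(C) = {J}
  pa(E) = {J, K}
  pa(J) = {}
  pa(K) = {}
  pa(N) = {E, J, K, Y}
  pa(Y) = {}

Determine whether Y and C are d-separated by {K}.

Yes

Enumerating the 3 paths from Y to C and testing each for blocking by {K}:
Path 1: Y → N ← J → C
  N is a collider here and neither N nor any of its descendants is conditioned on, so the collider stays closed — the path is blocked at N.
Path 2: Y → N ← E ← J → C
  N is a collider here and neither N nor any of its descendants is conditioned on, so the collider stays closed — the path is blocked at N.
Path 3: Y → N ← K → E ← J → C
  N is a collider here and neither N nor any of its descendants is conditioned on, so the collider stays closed — the path is blocked at N.
Every path is blocked, so Y and C are d-separated given {K}.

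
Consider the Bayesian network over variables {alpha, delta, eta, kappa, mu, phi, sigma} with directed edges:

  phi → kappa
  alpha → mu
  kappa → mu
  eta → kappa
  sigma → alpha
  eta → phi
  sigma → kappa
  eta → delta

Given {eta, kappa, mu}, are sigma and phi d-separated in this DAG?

No

4 paths connect sigma and phi; each must be blocked for d-separation to hold:
  1. sigma → alpha → mu ← kappa ← eta → phi — alpha:chain[open]; mu:collider[open]; kappa:chain[blocks]; eta:fork[blocks] ⇒ blocked
  2. sigma → alpha → mu ← kappa ← phi — alpha:chain[open]; mu:collider[open]; kappa:chain[blocks] ⇒ blocked
  3. sigma → kappa ← eta → phi — kappa:collider[open]; eta:fork[blocks] ⇒ blocked
  4. sigma → kappa ← phi — kappa:collider[open] ⇒ active
Since the path sigma → kappa ← phi is active, sigma and phi are not d-separated given {eta, kappa, mu}.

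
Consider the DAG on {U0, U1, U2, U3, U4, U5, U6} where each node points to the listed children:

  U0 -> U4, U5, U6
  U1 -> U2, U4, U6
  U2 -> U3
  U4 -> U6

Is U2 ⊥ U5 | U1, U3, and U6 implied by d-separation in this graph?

There are 4 undirected paths between U2 and U5; checking each against the conditioning set {U1, U3, U6}:
  1. U2 ← U1 → U6 ← U4 ← U0 → U5 — U1:fork[blocks]; U6:collider[open]; U4:chain[open]; U0:fork[open] ⇒ blocked
  2. U2 ← U1 → U6 ← U0 → U5 — U1:fork[blocks]; U6:collider[open]; U0:fork[open] ⇒ blocked
  3. U2 ← U1 → U4 → U6 ← U0 → U5 — U1:fork[blocks]; U4:chain[open]; U6:collider[open]; U0:fork[open] ⇒ blocked
  4. U2 ← U1 → U4 ← U0 → U5 — U1:fork[blocks]; U4:collider[open]; U0:fork[open] ⇒ blocked
All paths are blocked; U2 ⊥ U5 | {U1, U3, U6} holds.

Yes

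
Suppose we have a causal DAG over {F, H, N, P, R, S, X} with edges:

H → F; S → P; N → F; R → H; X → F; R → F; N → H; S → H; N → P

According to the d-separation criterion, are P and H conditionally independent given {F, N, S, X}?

Yes

Enumerating the 4 paths from P to H and testing each for blocking by {F, N, S, X}:
Path 1: P ← S → H
  S is a fork here and S is conditioned on, so the path is blocked at S.
Path 2: P ← N → F ← R → H
  N is a fork here and N is conditioned on, so the path is blocked at N.
Path 3: P ← N → F ← H
  N is a fork here and N is conditioned on, so the path is blocked at N.
Path 4: P ← N → H
  N is a fork here and N is conditioned on, so the path is blocked at N.
Since every path is blocked, d-separation holds.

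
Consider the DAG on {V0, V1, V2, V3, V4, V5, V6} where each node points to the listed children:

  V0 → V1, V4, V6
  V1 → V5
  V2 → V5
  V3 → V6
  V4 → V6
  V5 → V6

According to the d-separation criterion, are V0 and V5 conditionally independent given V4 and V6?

We examine all 3 paths between V0 and V5:
Path 1: V0 → V4 → V6 ← V5
  V4 is a chain here and V4 is conditioned on, so the path is blocked at V4.
Path 2: V0 → V1 → V5
  V1 is a chain and V1 is not conditioned on — no node blocks this path, so it is active.
Path 3: V0 → V6 ← V5
  V6 is a collider and V6 is conditioned on, which opens it — no node blocks this path, so it is active.
At least one path is unblocked, so d-separation fails.

No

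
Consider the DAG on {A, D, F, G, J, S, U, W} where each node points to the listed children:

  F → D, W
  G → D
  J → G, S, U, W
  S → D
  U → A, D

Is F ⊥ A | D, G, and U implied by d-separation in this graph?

Yes — F and A are d-separated given {D, G, U}.

Enumerating the 6 paths from F to A and testing each for blocking by {D, G, U}:
Path 1: F → W ← J → S → D ← U → A
  W is a collider here and neither W nor any of its descendants is conditioned on, so the collider stays closed — the path is blocked at W.
Path 2: F → W ← J → U → A
  W is a collider here and neither W nor any of its descendants is conditioned on, so the collider stays closed — the path is blocked at W.
Path 3: F → W ← J → G → D ← U → A
  W is a collider here and neither W nor any of its descendants is conditioned on, so the collider stays closed — the path is blocked at W.
Path 4: F → D ← S ← J → U → A
  U is a chain here and U is conditioned on, so the path is blocked at U.
Path 5: F → D ← U → A
  U is a fork here and U is conditioned on, so the path is blocked at U.
Path 6: F → D ← G ← J → U → A
  G is a chain here and G is conditioned on, so the path is blocked at G.
All paths are blocked; F ⊥ A | {D, G, U} holds.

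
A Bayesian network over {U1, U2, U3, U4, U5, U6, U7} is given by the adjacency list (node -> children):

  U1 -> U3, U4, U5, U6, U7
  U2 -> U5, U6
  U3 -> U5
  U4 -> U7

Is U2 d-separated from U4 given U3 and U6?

Enumerating the 6 paths from U2 to U4 and testing each for blocking by {U3, U6}:
Path 1: U2 → U6 ← U1 → U4
  U6 is a collider and U6 is conditioned on, which opens it; U1 is a fork and U1 is not conditioned on — no node blocks this path, so it is active.
Path 2: U2 → U6 ← U1 → U7 ← U4
  U7 is a collider here and neither U7 nor any of its descendants is conditioned on, so the collider stays closed — the path is blocked at U7.
Path 3: U2 → U5 ← U3 ← U1 → U4
  U5 is a collider here and neither U5 nor any of its descendants is conditioned on, so the collider stays closed — the path is blocked at U5.
Path 4: U2 → U5 ← U3 ← U1 → U7 ← U4
  U5 is a collider here and neither U5 nor any of its descendants is conditioned on, so the collider stays closed — the path is blocked at U5.
Path 5: U2 → U5 ← U1 → U4
  U5 is a collider here and neither U5 nor any of its descendants is conditioned on, so the collider stays closed — the path is blocked at U5.
Path 6: U2 → U5 ← U1 → U7 ← U4
  U5 is a collider here and neither U5 nor any of its descendants is conditioned on, so the collider stays closed — the path is blocked at U5.
Since the path U2 → U6 ← U1 → U4 is active, U2 and U4 are not d-separated given {U3, U6}.

No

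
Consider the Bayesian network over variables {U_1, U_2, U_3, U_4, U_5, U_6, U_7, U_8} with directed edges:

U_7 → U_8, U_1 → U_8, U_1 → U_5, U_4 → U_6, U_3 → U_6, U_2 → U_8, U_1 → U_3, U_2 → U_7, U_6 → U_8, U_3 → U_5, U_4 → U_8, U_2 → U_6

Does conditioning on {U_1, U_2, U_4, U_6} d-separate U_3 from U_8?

6 paths connect U_3 and U_8; each must be blocked for d-separation to hold:
  1. U_3 → U_5 ← U_1 → U_8 — U_5:collider[blocks]; U_1:fork[blocks] ⇒ blocked
  2. U_3 → U_6 → U_8 — U_6:chain[blocks] ⇒ blocked
  3. U_3 → U_6 ← U_2 → U_8 — U_6:collider[open]; U_2:fork[blocks] ⇒ blocked
  4. U_3 → U_6 ← U_2 → U_7 → U_8 — U_6:collider[open]; U_2:fork[blocks]; U_7:chain[open] ⇒ blocked
  5. U_3 → U_6 ← U_4 → U_8 — U_6:collider[open]; U_4:fork[blocks] ⇒ blocked
  6. U_3 ← U_1 → U_8 — U_1:fork[blocks] ⇒ blocked
Every path is blocked, so U_3 and U_8 are d-separated given {U_1, U_2, U_4, U_6}.

Yes — U_3 and U_8 are d-separated given {U_1, U_2, U_4, U_6}.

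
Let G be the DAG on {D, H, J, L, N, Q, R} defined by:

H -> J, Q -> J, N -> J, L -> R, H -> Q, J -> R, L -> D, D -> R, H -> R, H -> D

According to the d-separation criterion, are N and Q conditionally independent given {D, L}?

Yes

We examine all 5 paths between N and Q:
Path 1: N → J ← H → Q
  J is a collider here and neither J nor any of its descendants is conditioned on, so the collider stays closed — the path is blocked at J.
Path 2: N → J → R ← H → Q
  R is a collider here and neither R nor any of its descendants is conditioned on, so the collider stays closed — the path is blocked at R.
Path 3: N → J → R ← D ← H → Q
  R is a collider here and neither R nor any of its descendants is conditioned on, so the collider stays closed — the path is blocked at R.
Path 4: N → J → R ← L → D ← H → Q
  R is a collider here and neither R nor any of its descendants is conditioned on, so the collider stays closed — the path is blocked at R.
Path 5: N → J ← Q
  J is a collider here and neither J nor any of its descendants is conditioned on, so the collider stays closed — the path is blocked at J.
Every path is blocked, so N and Q are d-separated given {D, L}.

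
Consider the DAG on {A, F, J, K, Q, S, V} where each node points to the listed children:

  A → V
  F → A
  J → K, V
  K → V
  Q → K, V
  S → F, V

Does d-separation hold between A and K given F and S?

Yes

Enumerating the 6 paths from A to K and testing each for blocking by {F, S}:
Path 1: A → V ← J → K
  V is a collider here and neither V nor any of its descendants is conditioned on, so the collider stays closed — the path is blocked at V.
Path 2: A → V ← K
  V is a collider here and neither V nor any of its descendants is conditioned on, so the collider stays closed — the path is blocked at V.
Path 3: A → V ← Q → K
  V is a collider here and neither V nor any of its descendants is conditioned on, so the collider stays closed — the path is blocked at V.
Path 4: A ← F ← S → V ← J → K
  F is a chain here and F is conditioned on, so the path is blocked at F.
Path 5: A ← F ← S → V ← K
  F is a chain here and F is conditioned on, so the path is blocked at F.
Path 6: A ← F ← S → V ← Q → K
  F is a chain here and F is conditioned on, so the path is blocked at F.
All paths are blocked; A ⊥ K | {F, S} holds.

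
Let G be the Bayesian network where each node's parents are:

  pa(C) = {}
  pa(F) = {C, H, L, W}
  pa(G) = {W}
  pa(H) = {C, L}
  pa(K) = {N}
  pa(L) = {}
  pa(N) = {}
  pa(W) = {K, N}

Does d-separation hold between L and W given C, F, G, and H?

Enumerating the 3 paths from L to W and testing each for blocking by {C, F, G, H}:
Path 1: L → H ← C → F ← W
  C is a fork here and C is conditioned on, so the path is blocked at C.
Path 2: L → H → F ← W
  H is a chain here and H is conditioned on, so the path is blocked at H.
Path 3: L → F ← W
  F is a collider and F is conditioned on, which opens it — no node blocks this path, so it is active.
Since the path L → F ← W is active, L and W are not d-separated given {C, F, G, H}.

No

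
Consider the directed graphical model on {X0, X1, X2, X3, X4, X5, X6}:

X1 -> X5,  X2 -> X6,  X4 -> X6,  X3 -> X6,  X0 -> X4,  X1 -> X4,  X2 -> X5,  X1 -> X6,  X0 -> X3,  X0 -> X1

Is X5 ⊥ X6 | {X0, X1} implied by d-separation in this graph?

No

We examine all 6 paths between X5 and X6:
  1. X5 ← X1 → X6 — X1:fork[blocks] ⇒ blocked
  2. X5 ← X1 ← X0 → X4 → X6 — X1:chain[blocks]; X0:fork[blocks]; X4:chain[open] ⇒ blocked
  3. X5 ← X1 ← X0 → X3 → X6 — X1:chain[blocks]; X0:fork[blocks]; X3:chain[open] ⇒ blocked
  4. X5 ← X1 → X4 → X6 — X1:fork[blocks]; X4:chain[open] ⇒ blocked
  5. X5 ← X1 → X4 ← X0 → X3 → X6 — X1:fork[blocks]; X4:collider[blocks]; X0:fork[blocks]; X3:chain[open] ⇒ blocked
  6. X5 ← X2 → X6 — X2:fork[open] ⇒ active
Because an active path exists, X5 and X6 are not d-separated.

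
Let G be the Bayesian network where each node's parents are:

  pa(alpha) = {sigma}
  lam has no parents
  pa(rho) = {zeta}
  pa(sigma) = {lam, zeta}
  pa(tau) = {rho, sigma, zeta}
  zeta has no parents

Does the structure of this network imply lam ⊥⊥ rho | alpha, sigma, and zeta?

4 paths connect lam and rho; each must be blocked for d-separation to hold:
Path 1: lam → sigma ← zeta → rho
  zeta is a fork here and zeta is conditioned on, so the path is blocked at zeta.
Path 2: lam → sigma ← zeta → tau ← rho
  zeta is a fork here and zeta is conditioned on, so the path is blocked at zeta.
Path 3: lam → sigma → tau ← zeta → rho
  sigma is a chain here and sigma is conditioned on, so the path is blocked at sigma.
Path 4: lam → sigma → tau ← rho
  sigma is a chain here and sigma is conditioned on, so the path is blocked at sigma.
Since every path is blocked, d-separation holds.

Yes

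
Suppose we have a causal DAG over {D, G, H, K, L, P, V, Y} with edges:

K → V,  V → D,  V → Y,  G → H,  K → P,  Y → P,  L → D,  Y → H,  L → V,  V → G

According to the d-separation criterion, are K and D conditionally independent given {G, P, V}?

No

Enumerating the 6 paths from K to D and testing each for blocking by {G, P, V}:
  1. K → V ← L → D — V:collider[open]; L:fork[open] ⇒ active
  2. K → V → D — V:chain[blocks] ⇒ blocked
  3. K → P ← Y ← V ← L → D — P:collider[open]; Y:chain[open]; V:chain[blocks]; L:fork[open] ⇒ blocked
  4. K → P ← Y ← V → D — P:collider[open]; Y:chain[open]; V:fork[blocks] ⇒ blocked
  5. K → P ← Y → H ← G ← V ← L → D — P:collider[open]; Y:fork[open]; H:collider[blocks]; G:chain[blocks]; V:chain[blocks]; L:fork[open] ⇒ blocked
  6. K → P ← Y → H ← G ← V → D — P:collider[open]; Y:fork[open]; H:collider[blocks]; G:chain[blocks]; V:fork[blocks] ⇒ blocked
Because an active path exists, K and D are not d-separated.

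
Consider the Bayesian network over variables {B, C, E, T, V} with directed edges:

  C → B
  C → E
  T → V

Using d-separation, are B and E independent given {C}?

Yes — B and E are d-separated given {C}.

There is one path between B and E:
Path 1: B ← C → E
  C is a fork here and C is conditioned on, so the path is blocked at C.
Every path is blocked, so B and E are d-separated given {C}.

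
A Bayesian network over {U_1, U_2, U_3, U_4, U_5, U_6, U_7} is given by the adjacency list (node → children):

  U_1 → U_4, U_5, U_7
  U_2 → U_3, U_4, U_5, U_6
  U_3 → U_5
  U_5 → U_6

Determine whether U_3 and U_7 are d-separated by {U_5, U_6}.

Enumerating the 6 paths from U_3 to U_7 and testing each for blocking by {U_5, U_6}:
Path 1: U_3 → U_5 ← U_1 → U_7
  U_5 is a collider and U_5 is conditioned on, which opens it; U_1 is a fork and U_1 is not conditioned on — no node blocks this path, so it is active.
Path 2: U_3 → U_5 ← U_2 → U_4 ← U_1 → U_7
  U_4 is a collider here and neither U_4 nor any of its descendants is conditioned on, so the collider stays closed — the path is blocked at U_4.
Path 3: U_3 → U_5 → U_6 ← U_2 → U_4 ← U_1 → U_7
  U_5 is a chain here and U_5 is conditioned on, so the path is blocked at U_5.
Path 4: U_3 ← U_2 → U_5 ← U_1 → U_7
  U_2 is a fork and U_2 is not conditioned on; U_5 is a collider and U_5 is conditioned on, which opens it; U_1 is a fork and U_1 is not conditioned on — no node blocks this path, so it is active.
Path 5: U_3 ← U_2 → U_6 ← U_5 ← U_1 → U_7
  U_5 is a chain here and U_5 is conditioned on, so the path is blocked at U_5.
Path 6: U_3 ← U_2 → U_4 ← U_1 → U_7
  U_4 is a collider here and neither U_4 nor any of its descendants is conditioned on, so the collider stays closed — the path is blocked at U_4.
Since the path U_3 → U_5 ← U_1 → U_7 is active, U_3 and U_7 are not d-separated given {U_5, U_6}.

No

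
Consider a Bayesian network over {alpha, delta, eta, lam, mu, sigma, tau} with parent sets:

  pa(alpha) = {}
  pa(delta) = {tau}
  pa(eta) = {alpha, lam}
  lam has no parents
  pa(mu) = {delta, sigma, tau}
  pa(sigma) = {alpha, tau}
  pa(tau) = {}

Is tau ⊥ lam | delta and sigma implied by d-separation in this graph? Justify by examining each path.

We examine all 3 paths between tau and lam:
Path 1: tau → delta → mu ← sigma ← alpha → eta ← lam
  delta is a chain here and delta is conditioned on, so the path is blocked at delta.
Path 2: tau → sigma ← alpha → eta ← lam
  eta is a collider here and neither eta nor any of its descendants is conditioned on, so the collider stays closed — the path is blocked at eta.
Path 3: tau → mu ← sigma ← alpha → eta ← lam
  mu is a collider here and neither mu nor any of its descendants is conditioned on, so the collider stays closed — the path is blocked at mu.
Since every path is blocked, d-separation holds.

Yes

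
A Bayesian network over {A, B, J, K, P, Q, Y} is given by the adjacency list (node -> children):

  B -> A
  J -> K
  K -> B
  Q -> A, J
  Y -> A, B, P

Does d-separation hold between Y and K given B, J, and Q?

No

We examine all 4 paths between Y and K:
  1. Y → A ← Q → J → K — A:collider[blocks]; Q:fork[blocks]; J:chain[blocks] ⇒ blocked
  2. Y → A ← B ← K — A:collider[blocks]; B:chain[blocks] ⇒ blocked
  3. Y → B ← K — B:collider[open] ⇒ active
  4. Y → B → A ← Q → J → K — B:chain[blocks]; A:collider[blocks]; Q:fork[blocks]; J:chain[blocks] ⇒ blocked
Since the path Y → B ← K is active, Y and K are not d-separated given {B, J, Q}.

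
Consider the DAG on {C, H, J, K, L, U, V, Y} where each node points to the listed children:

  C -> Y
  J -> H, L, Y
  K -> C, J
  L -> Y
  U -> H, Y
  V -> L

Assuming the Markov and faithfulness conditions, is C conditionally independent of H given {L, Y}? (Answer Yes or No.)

There are 6 undirected paths between C and H; checking each against the conditioning set {L, Y}:
  1. C → Y ← L ← J → H — Y:collider[open]; L:chain[blocks]; J:fork[open] ⇒ blocked
  2. C → Y ← U → H — Y:collider[open]; U:fork[open] ⇒ active
  3. C → Y ← J → H — Y:collider[open]; J:fork[open] ⇒ active
  4. C ← K → J → H — K:fork[open]; J:chain[open] ⇒ active
  5. C ← K → J → Y ← U → H — K:fork[open]; J:chain[open]; Y:collider[open]; U:fork[open] ⇒ active
  6. C ← K → J → L → Y ← U → H — K:fork[open]; J:chain[open]; L:chain[blocks]; Y:collider[open]; U:fork[open] ⇒ blocked
At least one path is unblocked, so d-separation fails.

No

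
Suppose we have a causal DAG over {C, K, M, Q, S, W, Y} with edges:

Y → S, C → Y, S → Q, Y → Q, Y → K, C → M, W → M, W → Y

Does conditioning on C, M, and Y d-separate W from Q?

There are 4 undirected paths between W and Q; checking each against the conditioning set {C, M, Y}:
  1. W → M ← C → Y → S → Q — M:collider[open]; C:fork[blocks]; Y:chain[blocks]; S:chain[open] ⇒ blocked
  2. W → M ← C → Y → Q — M:collider[open]; C:fork[blocks]; Y:chain[blocks] ⇒ blocked
  3. W → Y → S → Q — Y:chain[blocks]; S:chain[open] ⇒ blocked
  4. W → Y → Q — Y:chain[blocks] ⇒ blocked
All paths are blocked; W ⊥ Q | {C, M, Y} holds.

Yes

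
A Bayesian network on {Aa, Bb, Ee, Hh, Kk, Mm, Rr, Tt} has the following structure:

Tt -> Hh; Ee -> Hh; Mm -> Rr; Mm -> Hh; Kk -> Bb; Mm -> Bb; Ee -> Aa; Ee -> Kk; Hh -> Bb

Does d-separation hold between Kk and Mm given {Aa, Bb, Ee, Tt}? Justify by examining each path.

Enumerating the 4 paths from Kk to Mm and testing each for blocking by {Aa, Bb, Ee, Tt}:
Path 1: Kk ← Ee → Hh → Bb ← Mm
  Ee is a fork here and Ee is conditioned on, so the path is blocked at Ee.
Path 2: Kk ← Ee → Hh ← Mm
  Ee is a fork here and Ee is conditioned on, so the path is blocked at Ee.
Path 3: Kk → Bb ← Hh ← Mm
  Bb is a collider and Bb is conditioned on, which opens it; Hh is a chain and Hh is not conditioned on — no node blocks this path, so it is active.
Path 4: Kk → Bb ← Mm
  Bb is a collider and Bb is conditioned on, which opens it — no node blocks this path, so it is active.
Since the path Kk → Bb ← Hh ← Mm is active, Kk and Mm are not d-separated given {Aa, Bb, Ee, Tt}.

No — Kk and Mm are not d-separated given {Aa, Bb, Ee, Tt}.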